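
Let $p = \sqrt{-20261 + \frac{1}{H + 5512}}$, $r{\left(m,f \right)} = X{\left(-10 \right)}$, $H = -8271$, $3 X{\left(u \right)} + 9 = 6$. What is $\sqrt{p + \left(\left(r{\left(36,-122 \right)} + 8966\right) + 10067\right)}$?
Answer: $\frac{\sqrt{144873125592 + 27590 i \sqrt{1542283759}}}{2759} \approx 137.96 + 0.51589 i$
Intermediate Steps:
$X{\left(u \right)} = -1$ ($X{\left(u \right)} = -3 + \frac{1}{3} \cdot 6 = -3 + 2 = -1$)
$r{\left(m,f \right)} = -1$
$p = \frac{10 i \sqrt{1542283759}}{2759}$ ($p = \sqrt{-20261 + \frac{1}{-8271 + 5512}} = \sqrt{-20261 + \frac{1}{-2759}} = \sqrt{-20261 - \frac{1}{2759}} = \sqrt{- \frac{55900100}{2759}} = \frac{10 i \sqrt{1542283759}}{2759} \approx 142.34 i$)
$\sqrt{p + \left(\left(r{\left(36,-122 \right)} + 8966\right) + 10067\right)} = \sqrt{\frac{10 i \sqrt{1542283759}}{2759} + \left(\left(-1 + 8966\right) + 10067\right)} = \sqrt{\frac{10 i \sqrt{1542283759}}{2759} + \left(8965 + 10067\right)} = \sqrt{\frac{10 i \sqrt{1542283759}}{2759} + 19032} = \sqrt{19032 + \frac{10 i \sqrt{1542283759}}{2759}}$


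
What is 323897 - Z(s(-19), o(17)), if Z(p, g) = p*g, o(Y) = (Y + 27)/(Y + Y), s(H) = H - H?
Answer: 323897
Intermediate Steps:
s(H) = 0
o(Y) = (27 + Y)/(2*Y) (o(Y) = (27 + Y)/((2*Y)) = (27 + Y)*(1/(2*Y)) = (27 + Y)/(2*Y))
Z(p, g) = g*p
323897 - Z(s(-19), o(17)) = 323897 - (½)*(27 + 17)/17*0 = 323897 - (½)*(1/17)*44*0 = 323897 - 22*0/17 = 323897 - 1*0 = 323897 + 0 = 323897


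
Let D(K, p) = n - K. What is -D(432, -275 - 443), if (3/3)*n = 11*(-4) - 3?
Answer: 479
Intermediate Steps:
n = -47 (n = 11*(-4) - 3 = -44 - 3 = -47)
D(K, p) = -47 - K
-D(432, -275 - 443) = -(-47 - 1*432) = -(-47 - 432) = -1*(-479) = 479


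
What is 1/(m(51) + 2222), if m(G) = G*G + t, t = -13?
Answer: 1/4810 ≈ 0.00020790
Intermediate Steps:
m(G) = -13 + G**2 (m(G) = G*G - 13 = G**2 - 13 = -13 + G**2)
1/(m(51) + 2222) = 1/((-13 + 51**2) + 2222) = 1/((-13 + 2601) + 2222) = 1/(2588 + 2222) = 1/4810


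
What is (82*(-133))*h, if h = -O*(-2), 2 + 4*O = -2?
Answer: 21812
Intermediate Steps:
O = -1 (O = -½ + (¼)*(-2) = -½ - ½ = -1)
h = -2 (h = -1*(-1)*(-2) = 1*(-2) = -2)
(82*(-133))*h = (82*(-133))*(-2) = -10906*(-2) = 21812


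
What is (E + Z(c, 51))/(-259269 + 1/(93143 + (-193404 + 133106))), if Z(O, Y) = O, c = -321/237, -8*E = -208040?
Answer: -4217068085/42046220876 ≈ -0.10030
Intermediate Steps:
E = 26005 (E = -1/8*(-208040) = 26005)
c = -107/79 (c = -321*1/237 = -107/79 ≈ -1.3544)
(E + Z(c, 51))/(-259269 + 1/(93143 + (-193404 + 133106))) = (26005 - 107/79)/(-259269 + 1/(93143 + (-193404 + 133106))) = 2054288/(79*(-259269 + 1/(93143 - 60298))) = 2054288/(79*(-259269 + 1/32845)) = 2054288/(79*(-8515690304/32845)) = (2054288/79)*(-32845/8515690304) = -4217068085/42046220876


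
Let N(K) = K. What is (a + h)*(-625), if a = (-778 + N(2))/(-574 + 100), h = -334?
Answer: 49231250/237 ≈ 2.0773e+5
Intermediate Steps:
a = 388/237 (a = (-778 + 2)/(-574 + 100) = -776/(-474) = -776*(-1/474) = 388/237 ≈ 1.6371)
(a + h)*(-625) = (388/237 - 334)*(-625) = -78770/237*(-625) = 49231250/237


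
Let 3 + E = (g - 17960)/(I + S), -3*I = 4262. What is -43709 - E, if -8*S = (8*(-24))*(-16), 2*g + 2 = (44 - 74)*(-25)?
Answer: -118338521/2707 ≈ -43716.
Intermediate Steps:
I = -4262/3 (I = -1/3*4262 = -4262/3 ≈ -1420.7)
g = 374 (g = -1 + ((44 - 74)*(-25))/2 = -1 + (-30*(-25))/2 = -1 + (1/2)*750 = -1 + 375 = 374)
S = -384 (S = -8*(-24)*(-16)/8 = -(-24)*(-16) = -1/8*3072 = -384)
E = 18258/2707 (E = -3 + (374 - 17960)/(-4262/3 - 384) = -3 - 17586/(-5414/3) = -3 - 17586*(-3/5414) = -3 + 26379/2707 = 18258/2707 ≈ 6.7447)
-43709 - E = -43709 - 1*18258/2707 = -43709 - 18258/2707 = -118338521/2707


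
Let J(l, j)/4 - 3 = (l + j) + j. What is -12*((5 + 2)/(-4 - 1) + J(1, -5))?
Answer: 1524/5 ≈ 304.80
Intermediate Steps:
J(l, j) = 12 + 4*l + 8*j (J(l, j) = 12 + 4*((l + j) + j) = 12 + 4*((j + l) + j) = 12 + 4*(l + 2*j) = 12 + (4*l + 8*j) = 12 + 4*l + 8*j)
-12*((5 + 2)/(-4 - 1) + J(1, -5)) = -12*((5 + 2)/(-4 - 1) + (12 + 4*1 + 8*(-5))) = -12*(7/(-5) + (12 + 4 - 40)) = -12*(7*(-1/5) - 24) = -12*(-7/5 - 24) = -12*(-127/5) = 1524/5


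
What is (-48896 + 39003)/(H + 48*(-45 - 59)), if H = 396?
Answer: 9893/4596 ≈ 2.1525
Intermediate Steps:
(-48896 + 39003)/(H + 48*(-45 - 59)) = (-48896 + 39003)/(396 + 48*(-45 - 59)) = -9893/(396 + 48*(-104)) = -9893/(396 - 4992) = -9893/(-4596) = -9893*(-1/4596) = 9893/4596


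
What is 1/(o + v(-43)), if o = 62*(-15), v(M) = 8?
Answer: -1/922 ≈ -0.0010846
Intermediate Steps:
o = -930
1/(o + v(-43)) = 1/(-930 + 8) = 1/(-922) = -1/922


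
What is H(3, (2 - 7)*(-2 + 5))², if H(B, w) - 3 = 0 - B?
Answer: 0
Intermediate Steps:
H(B, w) = 3 - B (H(B, w) = 3 + (0 - B) = 3 - B)
H(3, (2 - 7)*(-2 + 5))² = (3 - 1*3)² = (3 - 3)² = 0² = 0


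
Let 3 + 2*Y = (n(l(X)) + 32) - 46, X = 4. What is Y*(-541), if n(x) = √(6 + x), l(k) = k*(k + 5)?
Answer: 9197/2 - 541*√42/2 ≈ 2845.5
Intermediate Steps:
l(k) = k*(5 + k)
Y = -17/2 + √42/2 (Y = -3/2 + ((√(6 + 4*(5 + 4)) + 32) - 46)/2 = -3/2 + ((√(6 + 4*9) + 32) - 46)/2 = -3/2 + ((√(6 + 36) + 32) - 46)/2 = -3/2 + ((√42 + 32) - 46)/2 = -3/2 + ((32 + √42) - 46)/2 = -3/2 + (-14 + √42)/2 = -3/2 + (-7 + √42/2) = -17/2 + √42/2 ≈ -5.2596)
Y*(-541) = (-17/2 + √42/2)*(-541) = 9197/2 - 541*√42/2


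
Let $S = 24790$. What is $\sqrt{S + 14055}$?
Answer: $\sqrt{38845} \approx 197.09$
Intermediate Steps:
$\sqrt{S + 14055} = \sqrt{24790 + 14055} = \sqrt{38845}$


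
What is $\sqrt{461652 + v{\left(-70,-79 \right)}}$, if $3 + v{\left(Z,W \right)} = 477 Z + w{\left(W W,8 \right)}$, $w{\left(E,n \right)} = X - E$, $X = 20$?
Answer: $\sqrt{422038} \approx 649.64$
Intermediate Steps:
$w{\left(E,n \right)} = 20 - E$
$v{\left(Z,W \right)} = 17 - W^{2} + 477 Z$ ($v{\left(Z,W \right)} = -3 - \left(-20 - 477 Z + W W\right) = -3 - \left(-20 + W^{2} - 477 Z\right) = -3 + \left(20 - W^{2} + 477 Z\right) = 17 - W^{2} + 477 Z$)
$\sqrt{461652 + v{\left(-70,-79 \right)}} = \sqrt{461652 + \left(17 - \left(-79\right)^{2} + 477 \left(-70\right)\right)} = \sqrt{461652 - 39614} = \sqrt{422038}$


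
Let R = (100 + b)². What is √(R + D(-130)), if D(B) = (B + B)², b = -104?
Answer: 4*√4226 ≈ 260.03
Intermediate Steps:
D(B) = 4*B² (D(B) = (2*B)² = 4*B²)
R = 16 (R = (100 - 104)² = (-4)² = 16)
√(R + D(-130)) = √(16 + 4*(-130)²) = √(16 + 4*16900) = √(16 + 67600) = √67616 = 4*√4226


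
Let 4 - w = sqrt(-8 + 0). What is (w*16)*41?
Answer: 2624 - 1312*I*sqrt(2) ≈ 2624.0 - 1855.4*I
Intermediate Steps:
w = 4 - 2*I*sqrt(2) (w = 4 - sqrt(-8 + 0) = 4 - sqrt(-8) = 4 - 2*I*sqrt(2) ≈ 4.0 - 2.8284*I)
(w*16)*41 = ((4 - 2*I*sqrt(2))*16)*41 = (64 - 32*I*sqrt(2))*41 = 2624 - 1312*I*sqrt(2)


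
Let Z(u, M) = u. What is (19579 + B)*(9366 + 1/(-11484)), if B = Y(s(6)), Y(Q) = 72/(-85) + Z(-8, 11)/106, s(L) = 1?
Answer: 9486634560092177/51735420 ≈ 1.8337e+8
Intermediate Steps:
Y(Q) = -4156/4505 (Y(Q) = 72/(-85) - 8/106 = 72*(-1/85) - 8*1/106 = -72/85 - 4/53 = -4156/4505)
B = -4156/4505 ≈ -0.92253
(19579 + B)*(9366 + 1/(-11484)) = (19579 - 4156/4505)*(9366 + 1/(-11484)) = 88199239*(9366 - 1/11484)/4505 = (88199239/4505)*(107559143/11484) = 9486634560092177/51735420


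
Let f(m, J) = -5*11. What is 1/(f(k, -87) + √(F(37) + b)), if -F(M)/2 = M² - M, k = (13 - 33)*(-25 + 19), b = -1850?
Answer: -55/7539 - I*√4514/7539 ≈ -0.0072954 - 0.0089118*I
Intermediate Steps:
k = 120 (k = -20*(-6) = 120)
f(m, J) = -55
F(M) = -2*M² + 2*M (F(M) = -2*(M² - M) = -2*M² + 2*M)
1/(f(k, -87) + √(F(37) + b)) = 1/(-55 + √(2*37*(1 - 1*37) - 1850)) = 1/(-55 + √(2*37*(1 - 37) - 1850)) = 1/(-55 + √(2*37*(-36) - 1850)) = 1/(-55 + √(-2664 - 1850)) = 1/(-55 + √(-4514)) = 1/(-55 + I*√4514)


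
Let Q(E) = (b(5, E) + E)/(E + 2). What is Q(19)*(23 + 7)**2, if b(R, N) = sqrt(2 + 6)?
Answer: 5700/7 + 600*sqrt(2)/7 ≈ 935.50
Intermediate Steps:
b(R, N) = 2*sqrt(2) (b(R, N) = sqrt(8) = 2*sqrt(2))
Q(E) = (E + 2*sqrt(2))/(2 + E) (Q(E) = (2*sqrt(2) + E)/(E + 2) = (E + 2*sqrt(2))/(2 + E))
Q(19)*(23 + 7)**2 = ((19 + 2*sqrt(2))/(2 + 19))*(23 + 7)**2 = ((19 + 2*sqrt(2))/21)*30**2 = ((19 + 2*sqrt(2))/21)*900 = (19/21 + 2*sqrt(2)/21)*900 = 5700/7 + 600*sqrt(2)/7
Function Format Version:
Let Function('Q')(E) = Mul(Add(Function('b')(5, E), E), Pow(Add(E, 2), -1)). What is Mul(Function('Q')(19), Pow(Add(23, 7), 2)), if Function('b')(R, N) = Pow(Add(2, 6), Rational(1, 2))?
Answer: Add(Rational(5700, 7), Mul(Rational(600, 7), Pow(2, Rational(1, 2)))) ≈ 935.50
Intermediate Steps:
Function('b')(R, N) = Mul(2, Pow(2, Rational(1, 2))) (Function('b')(R, N) = Pow(8, Rational(1, 2)) = Mul(2, Pow(2, Rational(1, 2))))
Function('Q')(E) = Mul(Pow(Add(2, E), -1), Add(E, Mul(2, Pow(2, Rational(1, 2))))) (Function('Q')(E) = Mul(Add(Mul(2, Pow(2, Rational(1, 2))), E), Pow(Add(E, 2), -1)) = Mul(Add(E, Mul(2, Pow(2, Rational(1, 2)))), Pow(Add(2, E), -1)) = Mul(Pow(Add(2, E), -1), Add(E, Mul(2, Pow(2, Rational(1, 2))))))
Mul(Function('Q')(19), Pow(Add(23, 7), 2)) = Mul(Mul(Pow(Add(2, 19), -1), Add(19, Mul(2, Pow(2, Rational(1, 2))))), Pow(Add(23, 7), 2)) = Mul(Mul(Pow(21, -1), Add(19, Mul(2, Pow(2, Rational(1, 2))))), Pow(30, 2)) = Mul(Mul(Rational(1, 21), Add(19, Mul(2, Pow(2, Rational(1, 2))))), 900) = Mul(Add(Rational(19, 21), Mul(Rational(2, 21), Pow(2, Rational(1, 2)))), 900) = Add(Rational(5700, 7), Mul(Rational(600, 7), Pow(2, Rational(1, 2))))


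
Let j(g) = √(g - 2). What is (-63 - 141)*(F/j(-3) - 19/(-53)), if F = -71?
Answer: -3876/53 - 14484*I*√5/5 ≈ -73.132 - 6477.4*I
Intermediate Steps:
j(g) = √(-2 + g)
(-63 - 141)*(F/j(-3) - 19/(-53)) = (-63 - 141)*(-71/√(-2 - 3) - 19/(-53)) = -204*(-71*(-I*√5/5) - 19*(-1/53)) = -204*(-71*(-I*√5/5) + 19/53) = -204*(-(-71)*I*√5/5 + 19/53) = -204*(71*I*√5/5 + 19/53) = -204*(19/53 + 71*I*√5/5) = -3876/53 - 14484*I*√5/5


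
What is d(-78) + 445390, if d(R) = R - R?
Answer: 445390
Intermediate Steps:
d(R) = 0
d(-78) + 445390 = 0 + 445390 = 445390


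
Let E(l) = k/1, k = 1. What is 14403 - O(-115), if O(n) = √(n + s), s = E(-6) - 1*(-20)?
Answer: 14403 - I*√94 ≈ 14403.0 - 9.6954*I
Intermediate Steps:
E(l) = 1 (E(l) = 1/1 = 1*1 = 1)
s = 21 (s = 1 - 1*(-20) = 1 + 20 = 21)
O(n) = √(21 + n) (O(n) = √(n + 21) = √(21 + n))
14403 - O(-115) = 14403 - √(21 - 115) = 14403 - √(-94) = 14403 - I*√94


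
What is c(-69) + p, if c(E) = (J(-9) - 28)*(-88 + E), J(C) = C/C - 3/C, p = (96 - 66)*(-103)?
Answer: 3290/3 ≈ 1096.7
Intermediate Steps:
p = -3090 (p = 30*(-103) = -3090)
J(C) = 1 - 3/C
c(E) = 7040/3 - 80*E/3 (c(E) = ((-3 - 9)/(-9) - 28)*(-88 + E) = (-1/9*(-12) - 28)*(-88 + E) = (4/3 - 28)*(-88 + E) = -80*(-88 + E)/3 = 7040/3 - 80*E/3)
c(-69) + p = (7040/3 - 80/3*(-69)) - 3090 = (7040/3 + 1840) - 3090 = 12560/3 - 3090 = 3290/3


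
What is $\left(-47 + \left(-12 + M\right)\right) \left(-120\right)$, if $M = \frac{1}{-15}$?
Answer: $7088$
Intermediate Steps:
$M = - \frac{1}{15} \approx -0.066667$
$\left(-47 + \left(-12 + M\right)\right) \left(-120\right) = \left(-47 - \frac{181}{15}\right) \left(-120\right) = \left(- \frac{886}{15}\right) \left(-120\right) = 7088$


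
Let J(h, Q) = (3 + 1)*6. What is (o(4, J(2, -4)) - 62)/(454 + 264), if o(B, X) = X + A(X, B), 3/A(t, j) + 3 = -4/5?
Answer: -737/13642 ≈ -0.054024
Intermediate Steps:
A(t, j) = -15/19 (A(t, j) = 3/(-3 - 4/5) = 3/(-3 - 4*⅕) = 3/(-3 - ⅘) = 3/(-19/5) = 3*(-5/19) = -15/19)
J(h, Q) = 24 (J(h, Q) = 4*6 = 24)
o(B, X) = -15/19 + X (o(B, X) = X - 15/19 = -15/19 + X)
(o(4, J(2, -4)) - 62)/(454 + 264) = ((-15/19 + 24) - 62)/(454 + 264) = (441/19 - 62)/718 = -737/19*1/718 = -737/13642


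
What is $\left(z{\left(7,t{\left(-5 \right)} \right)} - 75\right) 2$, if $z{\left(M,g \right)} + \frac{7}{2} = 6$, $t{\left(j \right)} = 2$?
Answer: $-145$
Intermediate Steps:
$z{\left(M,g \right)} = \frac{5}{2}$ ($z{\left(M,g \right)} = - \frac{7}{2} + 6 = \frac{5}{2}$)
$\left(z{\left(7,t{\left(-5 \right)} \right)} - 75\right) 2 = \left(\frac{5}{2} - 75\right) 2 = \left(- \frac{145}{2}\right) 2 = -145$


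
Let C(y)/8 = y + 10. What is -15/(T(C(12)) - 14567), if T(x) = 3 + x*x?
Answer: -15/16412 ≈ -0.00091397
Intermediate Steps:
C(y) = 80 + 8*y (C(y) = 8*(y + 10) = 8*(10 + y) = 80 + 8*y)
T(x) = 3 + x**2
-15/(T(C(12)) - 14567) = -15/((3 + (80 + 8*12)**2) - 14567) = -15/((3 + (80 + 96)**2) - 14567) = -15/((3 + 176**2) - 14567) = -15/((3 + 30976) - 14567) = -15/(30979 - 14567) = -15/16412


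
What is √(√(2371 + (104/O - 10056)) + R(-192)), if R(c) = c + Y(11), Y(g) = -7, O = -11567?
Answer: √(-26625302311 + 11567*I*√1028219535933)/11567 ≈ 3.0376 + 14.43*I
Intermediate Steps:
R(c) = -7 + c (R(c) = c - 7 = -7 + c)
√(√(2371 + (104/O - 10056)) + R(-192)) = √(√(2371 + (104/(-11567) - 10056)) + (-7 - 192)) = √(√(2371 + (104*(-1/11567) - 10056)) - 199) = √(√(2371 + (-104/11567 - 10056)) - 199) = √(√(2371 - 116317856/11567) - 199) = √(√(-88892499/11567) - 199) = √(I*√1028219535933/11567 - 199) = √(-199 + I*√1028219535933/11567)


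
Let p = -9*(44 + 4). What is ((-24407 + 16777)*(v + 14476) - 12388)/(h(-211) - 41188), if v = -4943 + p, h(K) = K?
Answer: 69453018/41399 ≈ 1677.7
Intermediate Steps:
p = -432 (p = -9*48 = -432)
v = -5375 (v = -4943 - 432 = -5375)
((-24407 + 16777)*(v + 14476) - 12388)/(h(-211) - 41188) = ((-24407 + 16777)*(-5375 + 14476) - 12388)/(-211 - 41188) = (-7630*9101 - 12388)/(-41399) = (-69440630 - 12388)*(-1/41399) = -69453018*(-1/41399) = 69453018/41399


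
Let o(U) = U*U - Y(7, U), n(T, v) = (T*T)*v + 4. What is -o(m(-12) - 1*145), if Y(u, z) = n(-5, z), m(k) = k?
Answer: -28570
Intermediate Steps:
n(T, v) = 4 + v*T**2 (n(T, v) = T**2*v + 4 = v*T**2 + 4 = 4 + v*T**2)
Y(u, z) = 4 + 25*z (Y(u, z) = 4 + z*(-5)**2 = 4 + z*25 = 4 + 25*z)
o(U) = -4 + U**2 - 25*U (o(U) = U*U - (4 + 25*U) = U**2 + (-4 - 25*U) = -4 + U**2 - 25*U)
-o(m(-12) - 1*145) = -(-4 + (-12 - 1*145)**2 - 25*(-12 - 1*145)) = -(-4 + (-12 - 145)**2 - 25*(-12 - 145)) = -(-4 + (-157)**2 - 25*(-157)) = -(-4 + 24649 + 3925) = -1*28570 = -28570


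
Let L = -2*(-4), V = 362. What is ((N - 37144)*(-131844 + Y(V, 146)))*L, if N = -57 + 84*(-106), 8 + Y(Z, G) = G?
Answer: 48578441040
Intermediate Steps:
Y(Z, G) = -8 + G
N = -8961 (N = -57 - 8904 = -8961)
L = 8
((N - 37144)*(-131844 + Y(V, 146)))*L = ((-8961 - 37144)*(-131844 + (-8 + 146)))*8 = -46105*(-131844 + 138)*8 = -46105*(-131706)*8 = 6072305130*8 = 48578441040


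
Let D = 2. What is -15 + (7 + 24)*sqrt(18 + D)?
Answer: -15 + 62*sqrt(5) ≈ 123.64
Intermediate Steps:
-15 + (7 + 24)*sqrt(18 + D) = -15 + (7 + 24)*sqrt(18 + 2) = -15 + 31*sqrt(20) = -15 + 31*(2*sqrt(5)) = -15 + 62*sqrt(5)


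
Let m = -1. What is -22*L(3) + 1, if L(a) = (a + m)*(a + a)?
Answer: -263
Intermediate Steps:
L(a) = 2*a*(-1 + a) (L(a) = (a - 1)*(a + a) = (-1 + a)*(2*a) = 2*a*(-1 + a))
-22*L(3) + 1 = -22*2*3*(-1 + 3) + 1 = -22*2*3*2 + 1 = -22*12 + 1 = -264 + 1 = -263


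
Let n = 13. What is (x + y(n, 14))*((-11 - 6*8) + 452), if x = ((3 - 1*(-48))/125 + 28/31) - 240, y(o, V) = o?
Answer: -343695792/3875 ≈ -88696.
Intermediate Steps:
x = -924919/3875 (x = ((3 + 48)*(1/125) + 28*(1/31)) - 240 = (51*(1/125) + 28/31) - 240 = (51/125 + 28/31) - 240 = 5081/3875 - 240 = -924919/3875 ≈ -238.69)
(x + y(n, 14))*((-11 - 6*8) + 452) = (-924919/3875 + 13)*((-11 - 6*8) + 452) = -874544*((-11 - 48) + 452)/3875 = -874544*(-59 + 452)/3875 = -874544/3875*393 = -343695792/3875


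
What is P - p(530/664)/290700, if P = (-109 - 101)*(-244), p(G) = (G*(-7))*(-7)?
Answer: 989059072603/19302480 ≈ 51240.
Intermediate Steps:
p(G) = 49*G (p(G) = -7*G*(-7) = 49*G)
P = 51240 (P = -210*(-244) = 51240)
P - p(530/664)/290700 = 51240 - 49*(530/664)/290700 = 51240 - 49*(530*(1/664))/290700 = 51240 - 49*(265/332)/290700 = 51240 - 12985/(332*290700) = 51240 - 1*2597/19302480 = 51240 - 2597/19302480 = 989059072603/19302480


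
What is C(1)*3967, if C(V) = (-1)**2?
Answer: 3967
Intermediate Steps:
C(V) = 1
C(1)*3967 = 1*3967 = 3967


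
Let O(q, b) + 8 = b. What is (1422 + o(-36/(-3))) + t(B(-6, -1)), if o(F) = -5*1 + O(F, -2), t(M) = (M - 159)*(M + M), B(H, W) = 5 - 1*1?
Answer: 167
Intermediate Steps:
B(H, W) = 4 (B(H, W) = 5 - 1 = 4)
t(M) = 2*M*(-159 + M) (t(M) = (-159 + M)*(2*M) = 2*M*(-159 + M))
O(q, b) = -8 + b
o(F) = -15 (o(F) = -5*1 + (-8 - 2) = -5 - 10 = -15)
(1422 + o(-36/(-3))) + t(B(-6, -1)) = (1422 - 15) + 2*4*(-159 + 4) = 1407 + 2*4*(-155) = 1407 - 1240 = 167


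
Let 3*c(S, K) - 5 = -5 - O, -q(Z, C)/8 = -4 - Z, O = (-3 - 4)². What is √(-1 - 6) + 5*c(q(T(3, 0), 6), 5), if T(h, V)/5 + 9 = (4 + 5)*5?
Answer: -245/3 + I*√7 ≈ -81.667 + 2.6458*I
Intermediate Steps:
O = 49 (O = (-7)² = 49)
T(h, V) = 180 (T(h, V) = -45 + 5*((4 + 5)*5) = -45 + 5*(9*5) = -45 + 5*45 = -45 + 225 = 180)
q(Z, C) = 32 + 8*Z (q(Z, C) = -8*(-4 - Z) = 32 + 8*Z)
c(S, K) = -49/3 (c(S, K) = 5/3 + (-5 - 1*49)/3 = 5/3 + (-5 - 49)/3 = 5/3 + (⅓)*(-54) = 5/3 - 18 = -49/3)
√(-1 - 6) + 5*c(q(T(3, 0), 6), 5) = √(-1 - 6) + 5*(-49/3) = √(-7) - 245/3 = I*√7 - 245/3 = -245/3 + I*√7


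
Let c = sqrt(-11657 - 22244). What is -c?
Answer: -I*sqrt(33901) ≈ -184.12*I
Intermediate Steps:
c = I*sqrt(33901) (c = sqrt(-33901) = I*sqrt(33901) ≈ 184.12*I)
-c = -I*sqrt(33901)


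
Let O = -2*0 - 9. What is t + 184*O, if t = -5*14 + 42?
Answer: -1684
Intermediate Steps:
t = -28 (t = -70 + 42 = -28)
O = -9 (O = 0 - 9 = -9)
t + 184*O = -28 + 184*(-9) = -28 - 1656 = -1684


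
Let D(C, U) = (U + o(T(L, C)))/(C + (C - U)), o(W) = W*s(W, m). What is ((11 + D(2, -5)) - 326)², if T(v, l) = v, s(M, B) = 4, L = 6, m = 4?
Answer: 7929856/81 ≈ 97900.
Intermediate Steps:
o(W) = 4*W (o(W) = W*4 = 4*W)
D(C, U) = (24 + U)/(-U + 2*C) (D(C, U) = (U + 4*6)/(C + (C - U)) = (U + 24)/(-U + 2*C) = (24 + U)/(-U + 2*C))
((11 + D(2, -5)) - 326)² = ((11 + (24 - 5)/(-1*(-5) + 2*2)) - 326)² = ((11 + 19/(5 + 4)) - 326)² = ((11 + 19/9) - 326)² = (118/9 - 326)² = (-2816/9)² = 7929856/81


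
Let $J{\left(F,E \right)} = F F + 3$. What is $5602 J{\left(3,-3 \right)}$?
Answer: $67224$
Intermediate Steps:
$J{\left(F,E \right)} = 3 + F^{2}$ ($J{\left(F,E \right)} = F^{2} + 3 = 3 + F^{2}$)
$5602 J{\left(3,-3 \right)} = 5602 \left(3 + 3^{2}\right) = 5602 \left(3 + 9\right) = 5602 \cdot 12 = 67224$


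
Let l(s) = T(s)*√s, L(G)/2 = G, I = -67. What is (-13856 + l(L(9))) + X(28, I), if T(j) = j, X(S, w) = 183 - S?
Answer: -13701 + 54*√2 ≈ -13625.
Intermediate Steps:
L(G) = 2*G
l(s) = s^(3/2) (l(s) = s*√s = s^(3/2))
(-13856 + l(L(9))) + X(28, I) = (-13856 + (2*9)^(3/2)) + (183 - 1*28) = (-13856 + 18^(3/2)) + (183 - 28) = (-13856 + 54*√2) + 155 = -13701 + 54*√2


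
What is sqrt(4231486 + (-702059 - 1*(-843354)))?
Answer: sqrt(4372781) ≈ 2091.1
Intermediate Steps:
sqrt(4231486 + (-702059 - 1*(-843354))) = sqrt(4231486 + (-702059 + 843354)) = sqrt(4231486 + 141295) = sqrt(4372781)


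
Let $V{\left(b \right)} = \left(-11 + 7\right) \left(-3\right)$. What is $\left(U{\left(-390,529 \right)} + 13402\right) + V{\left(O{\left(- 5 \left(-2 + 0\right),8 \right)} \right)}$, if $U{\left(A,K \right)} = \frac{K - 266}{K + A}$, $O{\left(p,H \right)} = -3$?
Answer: $\frac{1864809}{139} \approx 13416.0$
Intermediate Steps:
$U{\left(A,K \right)} = \frac{-266 + K}{A + K}$
$V{\left(b \right)} = 12$ ($V{\left(b \right)} = \left(-4\right) \left(-3\right) = 12$)
$\left(U{\left(-390,529 \right)} + 13402\right) + V{\left(O{\left(- 5 \left(-2 + 0\right),8 \right)} \right)} = \left(\frac{-266 + 529}{-390 + 529} + 13402\right) + 12 = \left(\frac{1}{139} \cdot 263 + 13402\right) + 12 = \left(\frac{263}{139} + 13402\right) + 12 = \frac{1863141}{139} + 12 = \frac{1864809}{139}$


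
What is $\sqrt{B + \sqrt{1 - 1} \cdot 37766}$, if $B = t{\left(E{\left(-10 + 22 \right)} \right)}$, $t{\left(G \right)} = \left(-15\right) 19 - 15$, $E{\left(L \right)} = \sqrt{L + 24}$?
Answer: $10 i \sqrt{3} \approx 17.32 i$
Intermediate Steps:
$E{\left(L \right)} = \sqrt{24 + L}$
$t{\left(G \right)} = -300$ ($t{\left(G \right)} = -285 - 15 = -300$)
$B = -300$
$\sqrt{B + \sqrt{1 - 1} \cdot 37766} = \sqrt{-300 + \sqrt{1 - 1} \cdot 37766} = \sqrt{-300 + \sqrt{0} \cdot 37766} = \sqrt{-300 + 0 \cdot 37766} = \sqrt{-300 + 0} = \sqrt{-300} = 10 i \sqrt{3}$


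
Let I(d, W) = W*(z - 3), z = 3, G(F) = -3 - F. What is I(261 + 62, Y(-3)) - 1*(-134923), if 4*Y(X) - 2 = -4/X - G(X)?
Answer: 134923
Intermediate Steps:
Y(X) = 5/4 - 1/X + X/4 (Y(X) = ½ + (-4/X - (-3 - X))/4 = ½ + (-4/X + (3 + X))/4 = ½ + (3 + X - 4/X)/4 = ½ + (¾ - 1/X + X/4) = 5/4 - 1/X + X/4)
I(d, W) = 0 (I(d, W) = W*(3 - 3) = W*0 = 0)
I(261 + 62, Y(-3)) - 1*(-134923) = 0 - 1*(-134923) = 0 + 134923 = 134923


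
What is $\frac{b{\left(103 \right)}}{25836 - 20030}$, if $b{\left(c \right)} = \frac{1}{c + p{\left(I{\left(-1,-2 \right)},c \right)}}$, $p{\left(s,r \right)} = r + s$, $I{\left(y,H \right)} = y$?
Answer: $\frac{1}{1190230} \approx 8.4017 \cdot 10^{-7}$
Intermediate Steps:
$b{\left(c \right)} = \frac{1}{-1 + 2 c}$ ($b{\left(c \right)} = \frac{1}{c + \left(c - 1\right)} = \frac{1}{c + \left(-1 + c\right)} = \frac{1}{-1 + 2 c}$)
$\frac{b{\left(103 \right)}}{25836 - 20030} = \frac{1}{\left(-1 + 2 \cdot 103\right) \left(25836 - 20030\right)} = \frac{1}{\left(-1 + 206\right) \left(25836 - 20030\right)} = \frac{1}{205 \cdot 5806} = \frac{1}{205} \cdot \frac{1}{5806} = \frac{1}{1190230}$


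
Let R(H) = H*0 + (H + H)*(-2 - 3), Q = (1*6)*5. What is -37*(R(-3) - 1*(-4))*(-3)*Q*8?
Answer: 905760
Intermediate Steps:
Q = 30 (Q = 6*5 = 30)
R(H) = -10*H (R(H) = 0 + (2*H)*(-5) = 0 - 10*H = -10*H)
-37*(R(-3) - 1*(-4))*(-3)*Q*8 = -37*(-10*(-3) - 1*(-4))*(-3)*30*8 = -37*(30 + 4)*(-3)*30*8 = -37*34*(-3)*30*8 = -(-3774)*30*8 = -37*(-3060)*8 = 113220*8 = 905760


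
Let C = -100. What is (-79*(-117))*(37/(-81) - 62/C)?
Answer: 678847/450 ≈ 1508.5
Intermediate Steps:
(-79*(-117))*(37/(-81) - 62/C) = (-79*(-117))*(37/(-81) - 62/(-100)) = 9243*(37*(-1/81) - 62*(-1/100)) = 9243*(-37/81 + 31/50) = 9243*(661/4050) = 678847/450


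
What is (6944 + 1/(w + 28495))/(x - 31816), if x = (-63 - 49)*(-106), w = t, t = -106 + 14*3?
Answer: -197424865/567027864 ≈ -0.34818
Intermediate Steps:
t = -64 (t = -106 + 42 = -64)
w = -64
x = 11872 (x = -112*(-106) = 11872)
(6944 + 1/(w + 28495))/(x - 31816) = (6944 + 1/(-64 + 28495))/(11872 - 31816) = (6944 + 1/28431)/(-19944) = (6944 + 1/28431)*(-1/19944) = (197424865/28431)*(-1/19944) = -197424865/567027864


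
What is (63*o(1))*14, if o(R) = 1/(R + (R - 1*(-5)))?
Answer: 126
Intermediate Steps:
o(R) = 1/(5 + 2*R) (o(R) = 1/(R + (R + 5)) = 1/(R + (5 + R)) = 1/(5 + 2*R))
(63*o(1))*14 = (63/(5 + 2*1))*14 = (63/(5 + 2))*14 = (63/7)*14 = (63*(1/7))*14 = 9*14 = 126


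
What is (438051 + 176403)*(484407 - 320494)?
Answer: 100716998502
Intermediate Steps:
(438051 + 176403)*(484407 - 320494) = 614454*163913 = 100716998502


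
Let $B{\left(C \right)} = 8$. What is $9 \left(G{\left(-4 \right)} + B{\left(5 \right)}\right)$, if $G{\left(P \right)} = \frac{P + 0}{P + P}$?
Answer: $\frac{153}{2} \approx 76.5$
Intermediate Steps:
$G{\left(P \right)} = \frac{1}{2}$ ($G{\left(P \right)} = \frac{P}{2 P} = P \frac{1}{2 P} = \frac{1}{2}$)
$9 \left(G{\left(-4 \right)} + B{\left(5 \right)}\right) = 9 \left(\frac{1}{2} + 8\right) = 9 \cdot \frac{17}{2} = \frac{153}{2}$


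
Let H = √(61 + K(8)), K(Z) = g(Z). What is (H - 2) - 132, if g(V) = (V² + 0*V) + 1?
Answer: -134 + 3*√14 ≈ -122.78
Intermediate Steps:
g(V) = 1 + V² (g(V) = (V² + 0) + 1 = V² + 1 = 1 + V²)
K(Z) = 1 + Z²
H = 3*√14 (H = √(61 + (1 + 8²)) = √(61 + (1 + 64)) = √(61 + 65) = √126 = 3*√14 ≈ 11.225)
(H - 2) - 132 = (3*√14 - 2) - 132 = (-2 + 3*√14) - 132 = -134 + 3*√14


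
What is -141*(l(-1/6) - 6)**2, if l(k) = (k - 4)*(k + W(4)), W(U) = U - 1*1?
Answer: -19311407/432 ≈ -44702.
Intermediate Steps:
W(U) = -1 + U (W(U) = U - 1 = -1 + U)
l(k) = (-4 + k)*(3 + k) (l(k) = (k - 4)*(k + (-1 + 4)) = (-4 + k)*(k + 3) = (-4 + k)*(3 + k))
-141*(l(-1/6) - 6)**2 = -141*((-12 + (-1/6)**2 - (-1)/6) - 6)**2 = -141*((-12 + (-1*1/6)**2 - (-1)/6) - 6)**2 = -141*((-12 + (-1/6)**2 - 1*(-1/6)) - 6)**2 = -141*((-12 + 1/36 + 1/6) - 6)**2 = -141*(-425/36 - 6)**2 = -141*(-641/36)**2 = -141*410881/1296 = -19311407/432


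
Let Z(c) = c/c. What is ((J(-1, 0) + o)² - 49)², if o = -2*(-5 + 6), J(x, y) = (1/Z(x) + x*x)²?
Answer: 2025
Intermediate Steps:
Z(c) = 1
J(x, y) = (1 + x²)² (J(x, y) = (1/1 + x*x)² = (1 + x²)²)
o = -2 (o = -2*1 = -2)
((J(-1, 0) + o)² - 49)² = (((1 + (-1)²)² - 2)² - 49)² = (((1 + 1)² - 2)² - 49)² = ((2² - 2)² - 49)² = ((4 - 2)² - 49)² = (2² - 49)² = (4 - 49)² = (-45)² = 2025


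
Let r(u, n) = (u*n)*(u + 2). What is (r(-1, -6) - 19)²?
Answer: 169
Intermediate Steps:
r(u, n) = n*u*(2 + u) (r(u, n) = (n*u)*(2 + u) = n*u*(2 + u))
(r(-1, -6) - 19)² = (-6*(-1)*(2 - 1) - 19)² = (-6*(-1)*1 - 19)² = (6 - 19)² = (-13)² = 169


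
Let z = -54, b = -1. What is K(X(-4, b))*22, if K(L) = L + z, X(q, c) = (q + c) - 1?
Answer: -1320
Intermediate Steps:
X(q, c) = -1 + c + q (X(q, c) = (c + q) - 1 = -1 + c + q)
K(L) = -54 + L (K(L) = L - 54 = -54 + L)
K(X(-4, b))*22 = (-54 + (-1 - 1 - 4))*22 = (-54 - 6)*22 = -60*22 = -1320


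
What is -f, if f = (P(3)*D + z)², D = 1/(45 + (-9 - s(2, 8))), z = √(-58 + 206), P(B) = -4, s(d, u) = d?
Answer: -42776/289 + 8*√37/17 ≈ -145.15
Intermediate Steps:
z = 2*√37 (z = √148 = 2*√37 ≈ 12.166)
D = 1/34 (D = 1/(45 + (-9 - 1*2)) = 1/(45 + (-9 - 2)) = 1/(45 - 11) = 1/34 ≈ 0.029412)
f = (-2/17 + 2*√37)² (f = (-4*1/34 + 2*√37)² = (-2/17 + 2*√37)² ≈ 145.15)
-f = -(42776/289 - 8*√37/17) = -42776/289 + 8*√37/17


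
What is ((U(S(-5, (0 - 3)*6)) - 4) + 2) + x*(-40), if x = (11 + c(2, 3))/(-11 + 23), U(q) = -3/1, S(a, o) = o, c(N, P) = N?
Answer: -145/3 ≈ -48.333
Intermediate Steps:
U(q) = -3 (U(q) = -3*1 = -3)
x = 13/12 (x = (11 + 2)/(-11 + 23) = 13/12 ≈ 1.0833)
((U(S(-5, (0 - 3)*6)) - 4) + 2) + x*(-40) = ((-3 - 4) + 2) + (13/12)*(-40) = (-7 + 2) - 130/3 = -5 - 130/3 = -145/3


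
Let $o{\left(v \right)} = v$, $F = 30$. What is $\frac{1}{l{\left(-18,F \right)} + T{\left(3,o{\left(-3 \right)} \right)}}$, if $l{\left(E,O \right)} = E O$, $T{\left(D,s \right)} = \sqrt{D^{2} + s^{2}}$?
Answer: $- \frac{30}{16199} - \frac{\sqrt{2}}{97194} \approx -0.0018665$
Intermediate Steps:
$\frac{1}{l{\left(-18,F \right)} + T{\left(3,o{\left(-3 \right)} \right)}} = \frac{1}{\left(-18\right) 30 + \sqrt{3^{2} + \left(-3\right)^{2}}} = \frac{1}{-540 + \sqrt{9 + 9}} = \frac{1}{-540 + \sqrt{18}} = \frac{1}{-540 + 3 \sqrt{2}}$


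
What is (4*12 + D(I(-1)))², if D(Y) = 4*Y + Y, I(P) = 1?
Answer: 2809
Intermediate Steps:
D(Y) = 5*Y
(4*12 + D(I(-1)))² = (4*12 + 5*1)² = (48 + 5)² = 53² = 2809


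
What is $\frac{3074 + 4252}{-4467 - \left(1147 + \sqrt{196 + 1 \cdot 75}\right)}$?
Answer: $- \frac{13709388}{10505575} + \frac{2442 \sqrt{271}}{10505575} \approx -1.3011$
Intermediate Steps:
$\frac{3074 + 4252}{-4467 - \left(1147 + \sqrt{196 + 1 \cdot 75}\right)} = \frac{7326}{-4467 - \left(1147 + \sqrt{196 + 75}\right)} = \frac{7326}{-4467 - \left(1147 + \sqrt{271}\right)} = \frac{7326}{-5614 - \sqrt{271}}$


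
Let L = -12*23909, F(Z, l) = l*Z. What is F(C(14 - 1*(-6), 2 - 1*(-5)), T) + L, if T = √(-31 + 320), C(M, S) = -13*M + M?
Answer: -290988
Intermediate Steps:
C(M, S) = -12*M
T = 17 (T = √289 = 17)
F(Z, l) = Z*l
L = -286908
F(C(14 - 1*(-6), 2 - 1*(-5)), T) + L = -12*(14 - 1*(-6))*17 - 286908 = -12*(14 + 6)*17 - 286908 = -12*20*17 - 286908 = -240*17 - 286908 = -4080 - 286908 = -290988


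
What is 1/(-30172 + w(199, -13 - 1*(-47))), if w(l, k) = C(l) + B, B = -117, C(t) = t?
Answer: -1/30090 ≈ -3.3234e-5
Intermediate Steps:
w(l, k) = -117 + l (w(l, k) = l - 117 = -117 + l)
1/(-30172 + w(199, -13 - 1*(-47))) = 1/(-30172 + (-117 + 199)) = 1/(-30172 + 82) = 1/(-30090) = -1/30090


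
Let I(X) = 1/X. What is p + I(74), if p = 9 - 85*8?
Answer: -49653/74 ≈ -670.99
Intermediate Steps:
p = -671 (p = 9 - 680 = -671)
p + I(74) = -671 + 1/74 = -49653/74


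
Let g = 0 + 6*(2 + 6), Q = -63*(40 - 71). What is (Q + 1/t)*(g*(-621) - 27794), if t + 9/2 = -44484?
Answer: -10009619294558/88977 ≈ -1.1250e+8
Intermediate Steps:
t = -88977/2 (t = -9/2 - 44484 = -88977/2 ≈ -44489.)
Q = 1953 (Q = -63*(-31) = 1953)
g = 48 (g = 0 + 6*8 = 0 + 48 = 48)
(Q + 1/t)*(g*(-621) - 27794) = (1953 + 1/(-88977/2))*(48*(-621) - 27794) = (1953 - 2/88977)*(-29808 - 27794) = (173772079/88977)*(-57602) = -10009619294558/88977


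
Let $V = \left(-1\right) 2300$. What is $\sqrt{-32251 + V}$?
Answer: $3 i \sqrt{3839} \approx 185.88 i$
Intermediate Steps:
$V = -2300$
$\sqrt{-32251 + V} = \sqrt{-32251 - 2300} = \sqrt{-34551} = 3 i \sqrt{3839}$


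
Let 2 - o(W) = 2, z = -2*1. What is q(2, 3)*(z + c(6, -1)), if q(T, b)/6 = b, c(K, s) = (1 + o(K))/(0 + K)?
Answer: -33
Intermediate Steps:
z = -2
o(W) = 0 (o(W) = 2 - 1*2 = 2 - 2 = 0)
c(K, s) = 1/K (c(K, s) = (1 + 0)/(0 + K) = 1/K)
q(T, b) = 6*b
q(2, 3)*(z + c(6, -1)) = (6*3)*(-2 + 1/6) = 18*(-2 + ⅙) = 18*(-11/6) = -33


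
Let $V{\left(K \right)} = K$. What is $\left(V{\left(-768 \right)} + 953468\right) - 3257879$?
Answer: $-2305179$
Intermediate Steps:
$\left(V{\left(-768 \right)} + 953468\right) - 3257879 = \left(-768 + 953468\right) - 3257879 = 952700 - 3257879 = -2305179$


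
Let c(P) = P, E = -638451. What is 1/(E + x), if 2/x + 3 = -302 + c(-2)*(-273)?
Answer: -241/153866689 ≈ -1.5663e-6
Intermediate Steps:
x = 2/241 (x = 2/(-3 + (-302 - 2*(-273))) = 2/(-3 + (-302 + 546)) = 2/(-3 + 244) = 2/241 ≈ 0.0082988)
1/(E + x) = 1/(-638451 + 2/241) = 1/(-153866689/241) = -241/153866689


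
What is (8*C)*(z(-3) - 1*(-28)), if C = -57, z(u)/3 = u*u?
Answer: -25080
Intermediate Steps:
z(u) = 3*u² (z(u) = 3*(u*u) = 3*u²)
(8*C)*(z(-3) - 1*(-28)) = (8*(-57))*(3*(-3)² - 1*(-28)) = -456*(3*9 + 28) = -456*(27 + 28) = -456*55 = -25080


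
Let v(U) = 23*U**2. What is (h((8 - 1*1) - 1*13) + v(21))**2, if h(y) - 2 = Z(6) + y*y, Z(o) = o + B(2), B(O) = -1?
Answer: 103754596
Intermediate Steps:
Z(o) = -1 + o (Z(o) = o - 1 = -1 + o)
h(y) = 7 + y**2 (h(y) = 2 + ((-1 + 6) + y*y) = 2 + (5 + y**2) = 7 + y**2)
(h((8 - 1*1) - 1*13) + v(21))**2 = ((7 + ((8 - 1*1) - 1*13)**2) + 23*21**2)**2 = ((7 + ((8 - 1) - 13)**2) + 23*441)**2 = ((7 + (7 - 13)**2) + 10143)**2 = ((7 + (-6)**2) + 10143)**2 = ((7 + 36) + 10143)**2 = (43 + 10143)**2 = 10186**2 = 103754596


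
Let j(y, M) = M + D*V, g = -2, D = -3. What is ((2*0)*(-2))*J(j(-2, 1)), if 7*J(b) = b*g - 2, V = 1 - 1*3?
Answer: 0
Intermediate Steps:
V = -2 (V = 1 - 3 = -2)
j(y, M) = 6 + M (j(y, M) = M - 3*(-2) = M + 6 = 6 + M)
J(b) = -2/7 - 2*b/7 (J(b) = (b*(-2) - 2)/7 = (-2*b - 2)/7 = (-2 - 2*b)/7 = -2/7 - 2*b/7)
((2*0)*(-2))*J(j(-2, 1)) = ((2*0)*(-2))*(-2/7 - 2*(6 + 1)/7) = (0*(-2))*(-2/7 - 2/7*7) = 0*(-2/7 - 2) = 0*(-16/7) = 0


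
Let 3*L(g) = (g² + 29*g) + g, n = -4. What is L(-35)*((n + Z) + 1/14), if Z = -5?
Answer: -3125/6 ≈ -520.83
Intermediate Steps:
L(g) = 10*g + g²/3 (L(g) = ((g² + 29*g) + g)/3 = (g² + 30*g)/3 = 10*g + g²/3)
L(-35)*((n + Z) + 1/14) = ((⅓)*(-35)*(30 - 35))*((-4 - 5) + 1/14) = ((⅓)*(-35)*(-5))*(-9 + 1/14) = (175/3)*(-125/14) = -3125/6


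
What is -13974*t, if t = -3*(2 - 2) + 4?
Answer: -55896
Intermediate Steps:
t = 4 (t = -3*0 + 4 = 0 + 4 = 4)
-13974*t = -13974*4 = -822*68 = -55896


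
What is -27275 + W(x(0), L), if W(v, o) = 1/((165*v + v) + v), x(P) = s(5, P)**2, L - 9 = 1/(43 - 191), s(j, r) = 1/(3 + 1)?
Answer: -4554909/167 ≈ -27275.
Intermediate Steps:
s(j, r) = 1/4
L = 1331/148 (L = 9 + 1/(43 - 191) = 9 + 1/(-148) = 9 - 1/148 = 1331/148 ≈ 8.9932)
x(P) = 1/16 (x(P) = (1/4)**2 = 1/16)
W(v, o) = 1/(167*v) (W(v, o) = 1/(166*v + v) = 1/(167*v))
-27275 + W(x(0), L) = -27275 + 1/(167*(1/16)) = -27275 + (1/167)*16 = -27275 + 16/167 = -4554909/167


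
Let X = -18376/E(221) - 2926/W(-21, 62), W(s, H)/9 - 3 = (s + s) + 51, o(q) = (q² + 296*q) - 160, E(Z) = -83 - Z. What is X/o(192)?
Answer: 17111/47983968 ≈ 0.00035660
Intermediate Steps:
o(q) = -160 + q² + 296*q
W(s, H) = 486 + 18*s (W(s, H) = 27 + 9*((s + s) + 51) = 27 + 9*(2*s + 51) = 27 + 9*(51 + 2*s) = 27 + (459 + 18*s) = 486 + 18*s)
X = 17111/513 (X = -18376/(-83 - 1*221) - 2926/(486 + 18*(-21)) = -18376/(-83 - 221) - 2926/(486 - 378) = -18376/(-304) - 2926/108 = -18376*(-1/304) - 2926*1/108 = 2297/38 - 1463/54 = 17111/513 ≈ 33.355)
X/o(192) = 17111/(513*(-160 + 192² + 296*192)) = 17111/(513*(-160 + 36864 + 56832)) = (17111/513)/93536 = (17111/513)*(1/93536) = 17111/47983968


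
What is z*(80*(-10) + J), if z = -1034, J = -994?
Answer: 1854996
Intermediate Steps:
z*(80*(-10) + J) = -1034*(80*(-10) - 994) = -1034*(-800 - 994) = -1034*(-1794) = 1854996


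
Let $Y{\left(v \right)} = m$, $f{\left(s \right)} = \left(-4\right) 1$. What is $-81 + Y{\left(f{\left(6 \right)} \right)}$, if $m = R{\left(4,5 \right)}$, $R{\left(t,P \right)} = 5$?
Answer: $-76$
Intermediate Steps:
$f{\left(s \right)} = -4$
$m = 5$
$Y{\left(v \right)} = 5$
$-81 + Y{\left(f{\left(6 \right)} \right)} = -81 + 5 = -76$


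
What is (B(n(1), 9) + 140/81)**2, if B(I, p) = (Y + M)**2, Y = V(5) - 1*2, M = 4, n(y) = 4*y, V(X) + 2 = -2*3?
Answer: 9339136/6561 ≈ 1423.4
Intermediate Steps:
V(X) = -8 (V(X) = -2 - 2*3 = -2 - 6 = -8)
Y = -10 (Y = -8 - 1*2 = -8 - 2 = -10)
B(I, p) = 36 (B(I, p) = (-10 + 4)**2 = (-6)**2 = 36)
(B(n(1), 9) + 140/81)**2 = (36 + 140/81)**2 = (3056/81)**2 = 9339136/6561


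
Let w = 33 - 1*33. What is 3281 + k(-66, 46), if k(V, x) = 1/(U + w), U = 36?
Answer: 118117/36 ≈ 3281.0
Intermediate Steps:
w = 0 (w = 33 - 33 = 0)
k(V, x) = 1/36 (k(V, x) = 1/(36 + 0) = 1/36)
3281 + k(-66, 46) = 3281 + 1/36 = 118117/36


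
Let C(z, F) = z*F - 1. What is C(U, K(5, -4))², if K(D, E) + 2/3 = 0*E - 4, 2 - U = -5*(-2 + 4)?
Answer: 3249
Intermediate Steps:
U = 12 (U = 2 - (-5)*(-2 + 4) = 2 - (-5)*2 = 2 - 1*(-10) = 2 + 10 = 12)
K(D, E) = -14/3 (K(D, E) = -⅔ + (0*E - 4) = -⅔ + (0 - 4) = -⅔ - 4 = -14/3)
C(z, F) = -1 + F*z (C(z, F) = F*z - 1 = -1 + F*z)
C(U, K(5, -4))² = (-1 - 14/3*12)² = (-1 - 56)² = (-57)² = 3249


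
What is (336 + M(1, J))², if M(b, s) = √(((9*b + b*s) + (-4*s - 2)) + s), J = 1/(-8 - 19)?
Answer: (3024 + √573)²/81 ≈ 1.1469e+5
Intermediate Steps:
J = -1/27 (J = 1/(-27) = -1/27 ≈ -0.037037)
M(b, s) = √(-2 - 3*s + 9*b + b*s) (M(b, s) = √(((9*b + b*s) + (-2 - 4*s)) + s) = √((-2 - 4*s + 9*b + b*s) + s) = √(-2 - 3*s + 9*b + b*s))
(336 + M(1, J))² = (336 + √(-2 - 3*(-1/27) + 9*1 + 1*(-1/27)))² = (336 + √(-2 + ⅑ + 9 - 1/27))² = (336 + √(191/27))² = (336 + √573/9)²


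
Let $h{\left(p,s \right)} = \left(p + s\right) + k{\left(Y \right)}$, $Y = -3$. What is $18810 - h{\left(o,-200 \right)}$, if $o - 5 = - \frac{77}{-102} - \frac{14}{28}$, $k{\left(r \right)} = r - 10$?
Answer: $\frac{969905}{51} \approx 19018.0$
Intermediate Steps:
$k{\left(r \right)} = -10 + r$
$o = \frac{268}{51}$ ($o = 5 - \left(\frac{1}{2} - \frac{77}{102}\right) = 5 - - \frac{13}{51} = 5 + \left(\frac{77}{102} - \frac{1}{2}\right) = 5 + \frac{13}{51} = \frac{268}{51} \approx 5.2549$)
$h{\left(p,s \right)} = -13 + p + s$ ($h{\left(p,s \right)} = \left(p + s\right) - 13 = -13 + p + s$)
$18810 - h{\left(o,-200 \right)} = 18810 - \left(-13 + \frac{268}{51} - 200\right) = 18810 - - \frac{10595}{51} = 18810 + \frac{10595}{51} = \frac{969905}{51}$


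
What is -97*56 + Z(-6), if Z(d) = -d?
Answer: -5426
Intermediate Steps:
-97*56 + Z(-6) = -97*56 - 1*(-6) = -5432 + 6 = -5426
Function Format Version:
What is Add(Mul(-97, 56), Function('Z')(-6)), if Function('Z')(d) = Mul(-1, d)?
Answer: -5426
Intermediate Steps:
Add(Mul(-97, 56), Function('Z')(-6)) = Add(Mul(-97, 56), Mul(-1, -6)) = Add(-5432, 6) = -5426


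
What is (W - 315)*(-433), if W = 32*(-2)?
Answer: 164107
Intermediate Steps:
W = -64
(W - 315)*(-433) = (-64 - 315)*(-433) = -379*(-433) = 164107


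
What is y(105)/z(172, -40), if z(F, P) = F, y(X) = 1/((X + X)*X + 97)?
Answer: 1/3809284 ≈ 2.6252e-7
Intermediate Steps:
y(X) = 1/(97 + 2*X**2) (y(X) = 1/((2*X)*X + 97) = 1/(2*X**2 + 97) = 1/(97 + 2*X**2))
y(105)/z(172, -40) = 1/((97 + 2*105**2)*172) = (1/172)/(97 + 2*11025) = (1/172)/(97 + 22050) = (1/172)/22147 = (1/22147)*(1/172) = 1/3809284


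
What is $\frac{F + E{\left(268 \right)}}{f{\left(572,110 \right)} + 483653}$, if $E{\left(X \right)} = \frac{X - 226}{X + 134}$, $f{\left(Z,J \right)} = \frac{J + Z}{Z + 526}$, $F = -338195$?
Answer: $- \frac{6219911421}{8895115573} \approx -0.69925$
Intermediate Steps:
$f{\left(Z,J \right)} = \frac{J + Z}{526 + Z}$
$E{\left(X \right)} = \frac{-226 + X}{134 + X}$
$\frac{F + E{\left(268 \right)}}{f{\left(572,110 \right)} + 483653} = \frac{-338195 + \frac{-226 + 268}{134 + 268}}{\frac{110 + 572}{526 + 572} + 483653} = \frac{-338195 + \frac{1}{402} \cdot 42}{\frac{1}{1098} \cdot 682 + 483653} = \frac{-338195 + \frac{7}{67}}{\frac{341}{549} + 483653} = - \frac{22659058}{67 \cdot \frac{265525838}{549}} = \left(- \frac{22659058}{67}\right) \frac{549}{265525838} = - \frac{6219911421}{8895115573}$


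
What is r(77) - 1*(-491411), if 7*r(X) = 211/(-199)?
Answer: 684535312/1393 ≈ 4.9141e+5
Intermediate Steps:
r(X) = -211/1393 (r(X) = (211/(-199))/7 = (211*(-1/199))/7 = (⅐)*(-211/199) = -211/1393)
r(77) - 1*(-491411) = -211/1393 - 1*(-491411) = -211/1393 + 491411 = 684535312/1393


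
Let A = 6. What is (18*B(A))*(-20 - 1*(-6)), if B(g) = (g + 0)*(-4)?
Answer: 6048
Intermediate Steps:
B(g) = -4*g (B(g) = g*(-4) = -4*g)
(18*B(A))*(-20 - 1*(-6)) = (18*(-4*6))*(-20 - 1*(-6)) = (18*(-24))*(-20 + 6) = -432*(-14) = 6048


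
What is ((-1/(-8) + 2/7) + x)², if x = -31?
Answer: 2934369/3136 ≈ 935.70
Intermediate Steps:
((-1/(-8) + 2/7) + x)² = ((-1/(-8) + 2/7) - 31)² = ((-1*(-⅛) + 2*(⅐)) - 31)² = ((⅛ + 2/7) - 31)² = (23/56 - 31)² = (-1713/56)² = 2934369/3136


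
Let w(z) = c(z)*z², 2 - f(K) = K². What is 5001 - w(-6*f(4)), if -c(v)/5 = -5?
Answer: -171399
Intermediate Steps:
c(v) = 25 (c(v) = -5*(-5) = 25)
f(K) = 2 - K²
w(z) = 25*z²
5001 - w(-6*f(4)) = 5001 - 25*(-6*(2 - 1*4²))² = 5001 - 25*(-6*(2 - 1*16))² = 5001 - 25*(-6*(2 - 16))² = 5001 - 25*(-6*(-14))² = 5001 - 25*84² = 5001 - 25*7056 = 5001 - 1*176400 = 5001 - 176400 = -171399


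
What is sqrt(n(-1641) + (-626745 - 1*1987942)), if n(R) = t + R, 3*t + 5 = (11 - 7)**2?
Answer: I*sqrt(23546919)/3 ≈ 1617.5*I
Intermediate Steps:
t = 11/3 (t = -5/3 + (11 - 7)**2/3 = -5/3 + (1/3)*4**2 = -5/3 + (1/3)*16 = -5/3 + 16/3 = 11/3 ≈ 3.6667)
n(R) = 11/3 + R
sqrt(n(-1641) + (-626745 - 1*1987942)) = sqrt((11/3 - 1641) + (-626745 - 1*1987942)) = sqrt(-4912/3 + (-626745 - 1987942)) = sqrt(-4912/3 - 2614687) = sqrt(-7848973/3) = I*sqrt(23546919)/3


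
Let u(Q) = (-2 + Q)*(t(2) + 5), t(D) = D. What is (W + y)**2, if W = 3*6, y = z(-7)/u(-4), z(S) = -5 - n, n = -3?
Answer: 143641/441 ≈ 325.72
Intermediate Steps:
u(Q) = -14 + 7*Q (u(Q) = (-2 + Q)*(2 + 5) = (-2 + Q)*7 = -14 + 7*Q)
z(S) = -2 (z(S) = -5 - 1*(-3) = -5 + 3 = -2)
y = 1/21 (y = -2/(-14 + 7*(-4)) = -2/(-14 - 28) = -2/(-42) = -2*(-1/42) = 1/21 ≈ 0.047619)
W = 18
(W + y)**2 = (18 + 1/21)**2 = (379/21)**2 = 143641/441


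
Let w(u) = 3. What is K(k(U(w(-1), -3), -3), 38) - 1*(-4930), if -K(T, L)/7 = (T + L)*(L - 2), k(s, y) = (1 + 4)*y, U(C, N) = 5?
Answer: -866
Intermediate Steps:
k(s, y) = 5*y
K(T, L) = -7*(-2 + L)*(L + T) (K(T, L) = -7*(T + L)*(L - 2) = -7*(L + T)*(-2 + L) = -7*(-2 + L)*(L + T))
K(k(U(w(-1), -3), -3), 38) - 1*(-4930) = (-7*38² + 14*38 + 14*(5*(-3)) - 7*38*5*(-3)) - 1*(-4930) = (-7*1444 + 532 + 14*(-15) - 7*38*(-15)) + 4930 = (-10108 + 532 - 210 + 3990) + 4930 = -5796 + 4930 = -866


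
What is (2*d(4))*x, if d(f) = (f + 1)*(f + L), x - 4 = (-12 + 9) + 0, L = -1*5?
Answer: -10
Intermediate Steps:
L = -5
x = 1 (x = 4 + ((-12 + 9) + 0) = 4 + (-3 + 0) = 4 - 3 = 1)
d(f) = (1 + f)*(-5 + f) (d(f) = (f + 1)*(f - 5) = (1 + f)*(-5 + f))
(2*d(4))*x = (2*(-5 + 4² - 4*4))*1 = (2*(-5 + 16 - 16))*1 = (2*(-5))*1 = -10*1 = -10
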